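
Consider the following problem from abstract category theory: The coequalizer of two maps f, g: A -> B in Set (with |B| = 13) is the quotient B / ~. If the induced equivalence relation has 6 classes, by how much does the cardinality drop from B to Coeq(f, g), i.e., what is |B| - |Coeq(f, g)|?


The coequalizer Coeq(f, g) = B / ~ has one element per equivalence class.
|B| = 13, |Coeq(f, g)| = 6.
|B| - |Coeq(f, g)| = 13 - 6 = 7.

7


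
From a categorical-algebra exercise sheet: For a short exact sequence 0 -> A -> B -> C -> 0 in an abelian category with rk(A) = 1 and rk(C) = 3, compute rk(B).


For a short exact sequence 0 -> A -> B -> C -> 0,
rank is additive: rank(B) = rank(A) + rank(C).
rank(B) = 1 + 3 = 4

4


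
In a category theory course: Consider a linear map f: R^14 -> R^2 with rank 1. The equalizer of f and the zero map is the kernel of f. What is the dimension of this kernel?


The equalizer of f and the zero map is ker(f).
By the rank-nullity theorem: dim(ker(f)) = dim(domain) - rank(f).
dim(ker(f)) = 14 - 1 = 13

13


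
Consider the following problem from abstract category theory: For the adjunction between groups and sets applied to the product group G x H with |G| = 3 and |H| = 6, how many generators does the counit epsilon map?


The counit epsilon_K: F(U(K)) -> K of the Free-Forgetful adjunction
maps |K| generators of F(U(K)) into K. For K = G x H (the product group),
|G x H| = |G| * |H|.
Total generators mapped = 3 * 6 = 18.

18


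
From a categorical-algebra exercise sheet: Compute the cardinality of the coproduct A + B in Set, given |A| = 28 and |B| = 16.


In Set, the coproduct A + B is the disjoint union.
|A + B| = |A| + |B| = 28 + 16 = 44

44


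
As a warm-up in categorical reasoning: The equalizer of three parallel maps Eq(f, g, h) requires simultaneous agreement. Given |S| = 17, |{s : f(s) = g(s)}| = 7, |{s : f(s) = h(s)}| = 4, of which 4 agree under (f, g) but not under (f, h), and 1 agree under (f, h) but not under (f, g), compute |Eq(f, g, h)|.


Eq(f, g, h) is the triple-agreement set: points in S where all three
maps take the same value. Using inclusion-exclusion on the pairwise data:
Pair (f, g) agrees on 7 points; pair (f, h) on 4 points.
Points agreeing under (f, g) but not (f, h) = 4; under (f, h) but not (f, g) = 1.
Triple-agreement = agreement-in-(f, g) minus points that agree under (f, g) but not (f, h):
|Eq(f, g, h)| = 7 - 4 = 3
(cross-check via (f, h): 4 - 1 = 3.)

3


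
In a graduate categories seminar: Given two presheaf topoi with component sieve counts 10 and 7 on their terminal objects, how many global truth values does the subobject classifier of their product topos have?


In a product of presheaf topoi E_1 x E_2, the subobject classifier
is Omega = Omega_1 x Omega_2 (componentwise), so
|Omega(top)| = |Omega_1(top_1)| * |Omega_2(top_2)|.
= 10 * 7 = 70.

70


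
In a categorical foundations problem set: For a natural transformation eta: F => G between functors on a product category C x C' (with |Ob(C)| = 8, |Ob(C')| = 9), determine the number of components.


A natural transformation eta: F => G assigns one component morphism per
object of the domain category.
The domain is the product category C x C', so
|Ob(C x C')| = |Ob(C)| * |Ob(C')| = 8 * 9 = 72.
Therefore eta has 72 component morphisms.

72


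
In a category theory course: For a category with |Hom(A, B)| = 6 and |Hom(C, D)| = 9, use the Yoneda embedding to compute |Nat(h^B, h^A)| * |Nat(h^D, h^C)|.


By the Yoneda lemma, Nat(h^B, h^A) is isomorphic to Hom(A, B),
so |Nat(h^B, h^A)| = |Hom(A, B)| and |Nat(h^D, h^C)| = |Hom(C, D)|.
|Hom(A, B)| = 6, |Hom(C, D)| = 9.
|Nat(h^B, h^A) x Nat(h^D, h^C)| = 6 * 9 = 54

54


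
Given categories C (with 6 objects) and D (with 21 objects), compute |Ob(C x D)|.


The product category C x D has objects that are pairs (c, d).
Number of pairs = |Ob(C)| * |Ob(D)| = 6 * 21 = 126

126


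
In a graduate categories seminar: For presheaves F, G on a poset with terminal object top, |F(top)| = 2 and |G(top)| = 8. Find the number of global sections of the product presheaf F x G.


Global sections of a presheaf on a poset with terminal top satisfy
Gamma(H) ~ H(top). Presheaves admit pointwise products, so
(F x G)(top) = F(top) x G(top) (Cartesian product).
|Gamma(F x G)| = |F(top)| * |G(top)| = 2 * 8 = 16.

16


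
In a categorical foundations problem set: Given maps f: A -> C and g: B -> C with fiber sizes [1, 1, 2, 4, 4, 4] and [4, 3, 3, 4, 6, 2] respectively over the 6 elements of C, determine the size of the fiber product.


The pullback A x_C B consists of pairs (a, b) with f(a) = g(b).
For each element c in C, the fiber product has |f^-1(c)| * |g^-1(c)| elements.
Summing over C: 1 * 4 + 1 * 3 + 2 * 3 + 4 * 4 + 4 * 6 + 4 * 2
= 4 + 3 + 6 + 16 + 24 + 8 = 61

61


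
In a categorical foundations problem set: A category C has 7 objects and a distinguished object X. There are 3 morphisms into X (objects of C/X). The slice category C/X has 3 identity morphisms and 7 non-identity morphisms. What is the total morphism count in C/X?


In the slice category C/X, objects are morphisms to X.
Identity morphisms: 3 (one per object of C/X).
Non-identity morphisms: 7.
Total = 3 + 7 = 10

10


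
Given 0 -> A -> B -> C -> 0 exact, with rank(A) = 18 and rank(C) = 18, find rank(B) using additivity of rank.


For a short exact sequence 0 -> A -> B -> C -> 0,
rank is additive: rank(B) = rank(A) + rank(C).
rank(B) = 18 + 18 = 36

36


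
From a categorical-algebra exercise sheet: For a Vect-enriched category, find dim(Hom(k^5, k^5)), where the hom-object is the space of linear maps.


In Vect-enriched categories, Hom(k^n, k^m) is the space of m x n matrices.
dim(Hom(k^5, k^5)) = 5 * 5 = 25

25


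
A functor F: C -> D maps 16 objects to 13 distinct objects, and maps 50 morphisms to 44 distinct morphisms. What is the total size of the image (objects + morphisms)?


The image of F consists of distinct objects and distinct morphisms.
|Im(F)| on objects = 13
|Im(F)| on morphisms = 44
Total image cardinality = 13 + 44 = 57

57


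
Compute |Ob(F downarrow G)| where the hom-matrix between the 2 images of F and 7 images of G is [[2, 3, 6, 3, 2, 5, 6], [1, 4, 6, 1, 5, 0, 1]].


Objects of (F downarrow G) are triples (a, b, h: F(a)->G(b)).
The count equals the sum of all entries in the hom-matrix.
sum(row 0) = 27
sum(row 1) = 18
Grand total = 45

45


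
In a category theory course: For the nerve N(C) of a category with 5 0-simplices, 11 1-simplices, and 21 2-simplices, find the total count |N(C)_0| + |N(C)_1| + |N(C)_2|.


The 2-skeleton of the nerve N(C) consists of simplices in dimensions 0, 1, 2:
  |N(C)_0| = 5 (objects)
  |N(C)_1| = 11 (morphisms)
  |N(C)_2| = 21 (composable pairs)
Total = 5 + 11 + 21 = 37

37


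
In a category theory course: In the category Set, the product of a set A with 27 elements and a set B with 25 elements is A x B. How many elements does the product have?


In Set, the product A x B is the Cartesian product.
By the universal property, |A x B| = |A| * |B|.
|A x B| = 27 * 25 = 675

675


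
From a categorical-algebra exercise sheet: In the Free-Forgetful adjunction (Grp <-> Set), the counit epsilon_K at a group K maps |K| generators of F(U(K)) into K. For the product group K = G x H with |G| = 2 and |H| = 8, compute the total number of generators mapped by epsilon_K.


The counit epsilon_K: F(U(K)) -> K of the Free-Forgetful adjunction
maps |K| generators of F(U(K)) into K. For K = G x H (the product group),
|G x H| = |G| * |H|.
Total generators mapped = 2 * 8 = 16.

16


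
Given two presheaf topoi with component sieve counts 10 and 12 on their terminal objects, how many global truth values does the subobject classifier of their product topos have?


In a product of presheaf topoi E_1 x E_2, the subobject classifier
is Omega = Omega_1 x Omega_2 (componentwise), so
|Omega(top)| = |Omega_1(top_1)| * |Omega_2(top_2)|.
= 10 * 12 = 120.

120


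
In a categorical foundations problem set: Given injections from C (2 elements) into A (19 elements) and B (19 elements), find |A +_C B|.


The pushout A +_C B identifies the images of C in A and B.
|A +_C B| = |A| + |B| - |C| (for injections).
= 19 + 19 - 2 = 36

36


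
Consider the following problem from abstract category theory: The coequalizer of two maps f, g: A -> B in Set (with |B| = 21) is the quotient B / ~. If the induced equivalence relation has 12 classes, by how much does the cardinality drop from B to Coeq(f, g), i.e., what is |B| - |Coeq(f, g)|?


The coequalizer Coeq(f, g) = B / ~ has one element per equivalence class.
|B| = 21, |Coeq(f, g)| = 12.
|B| - |Coeq(f, g)| = 21 - 12 = 9.

9


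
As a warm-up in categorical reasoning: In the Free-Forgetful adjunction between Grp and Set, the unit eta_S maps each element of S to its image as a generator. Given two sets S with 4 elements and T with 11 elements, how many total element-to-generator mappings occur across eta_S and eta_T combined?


The unit eta_X: X -> U(F(X)) of the Free-Forgetful adjunction
maps each element of X to a generator of F(X). For X = S + T (disjoint
union in Set), |S + T| = |S| + |T|.
Total mappings = 4 + 11 = 15.

15


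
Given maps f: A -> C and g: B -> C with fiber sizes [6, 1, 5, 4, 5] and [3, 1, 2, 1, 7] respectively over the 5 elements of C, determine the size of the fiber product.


The pullback A x_C B consists of pairs (a, b) with f(a) = g(b).
For each element c in C, the fiber product has |f^-1(c)| * |g^-1(c)| elements.
Summing over C: 6 * 3 + 1 * 1 + 5 * 2 + 4 * 1 + 5 * 7
= 18 + 1 + 10 + 4 + 35 = 68

68


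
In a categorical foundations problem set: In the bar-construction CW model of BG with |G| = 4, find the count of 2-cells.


In the bar-construction CW model of BG, the n-cells are indexed by
n-tuples [g_1|...|g_n] of non-identity elements of G (degenerate
simplices with some g_i = e do not contribute cells), so there are
(|G| - 1)^n n-cells.
For dim = 2 with |G| = 4:
cells = (4 - 1)^2 = 3^2 = 9

9


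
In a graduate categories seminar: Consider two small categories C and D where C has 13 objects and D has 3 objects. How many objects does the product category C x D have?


The product category C x D has objects that are pairs (c, d).
Number of pairs = |Ob(C)| * |Ob(D)| = 13 * 3 = 39

39


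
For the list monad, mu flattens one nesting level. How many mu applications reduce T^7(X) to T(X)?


Each application of mu: T^2 -> T removes one layer of nesting.
Starting at depth 7 (i.e., T^7(X)), we need to reach T(X).
Number of mu applications = 7 - 1 = 6

6


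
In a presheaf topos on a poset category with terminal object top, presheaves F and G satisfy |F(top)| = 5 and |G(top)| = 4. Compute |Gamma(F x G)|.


Global sections of a presheaf on a poset with terminal top satisfy
Gamma(H) ~ H(top). Presheaves admit pointwise products, so
(F x G)(top) = F(top) x G(top) (Cartesian product).
|Gamma(F x G)| = |F(top)| * |G(top)| = 5 * 4 = 20.

20


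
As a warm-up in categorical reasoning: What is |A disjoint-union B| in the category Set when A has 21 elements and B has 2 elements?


In Set, the coproduct A + B is the disjoint union.
|A + B| = |A| + |B| = 21 + 2 = 23

23


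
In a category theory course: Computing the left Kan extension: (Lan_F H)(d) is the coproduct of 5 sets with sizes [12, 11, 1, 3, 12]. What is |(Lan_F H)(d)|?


Pointwise, the left Kan extension (Lan_F H)(d) is the colimit, indexed
by the comma category (F downarrow d), of H composed with the
projection (F downarrow d) -> C. Here that colimit is given
as a coproduct (disjoint union) of sets, so its cardinality is the
sum of the sizes of the summands.
Coproduct of sets with sizes: 12 + 11 + 1 + 3 + 12
= 39

39


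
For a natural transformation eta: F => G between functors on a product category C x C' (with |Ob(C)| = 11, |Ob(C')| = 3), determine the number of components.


A natural transformation eta: F => G assigns one component morphism per
object of the domain category.
The domain is the product category C x C', so
|Ob(C x C')| = |Ob(C)| * |Ob(C')| = 11 * 3 = 33.
Therefore eta has 33 component morphisms.

33


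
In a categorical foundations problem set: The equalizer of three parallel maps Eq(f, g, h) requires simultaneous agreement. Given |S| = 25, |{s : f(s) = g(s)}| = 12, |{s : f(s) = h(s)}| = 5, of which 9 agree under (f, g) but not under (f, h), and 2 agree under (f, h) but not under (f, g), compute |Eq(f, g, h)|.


Eq(f, g, h) is the triple-agreement set: points in S where all three
maps take the same value. Using inclusion-exclusion on the pairwise data:
Pair (f, g) agrees on 12 points; pair (f, h) on 5 points.
Points agreeing under (f, g) but not (f, h) = 9; under (f, h) but not (f, g) = 2.
Triple-agreement = agreement-in-(f, g) minus points that agree under (f, g) but not (f, h):
|Eq(f, g, h)| = 12 - 9 = 3
(cross-check via (f, h): 5 - 2 = 3.)

3


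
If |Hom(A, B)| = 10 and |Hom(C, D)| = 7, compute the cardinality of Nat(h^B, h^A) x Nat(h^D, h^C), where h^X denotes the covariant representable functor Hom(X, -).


By the Yoneda lemma, Nat(h^B, h^A) is isomorphic to Hom(A, B),
so |Nat(h^B, h^A)| = |Hom(A, B)| and |Nat(h^D, h^C)| = |Hom(C, D)|.
|Hom(A, B)| = 10, |Hom(C, D)| = 7.
|Nat(h^B, h^A) x Nat(h^D, h^C)| = 10 * 7 = 70

70


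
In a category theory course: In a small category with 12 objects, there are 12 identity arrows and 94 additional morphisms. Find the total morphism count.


Each object has an identity morphism, giving 12 identities.
Adding the 94 non-identity morphisms:
Total = 12 + 94 = 106

106


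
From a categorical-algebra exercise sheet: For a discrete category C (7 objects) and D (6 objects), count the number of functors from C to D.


A functor from a discrete category C to D is determined by
where each object maps. Each of the 7 objects of C can map
to any of the 6 objects of D independently.
Number of functors = 6^7 = 279936

279936


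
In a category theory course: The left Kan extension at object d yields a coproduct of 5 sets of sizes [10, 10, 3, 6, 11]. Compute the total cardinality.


Pointwise, the left Kan extension (Lan_F H)(d) is the colimit, indexed
by the comma category (F downarrow d), of H composed with the
projection (F downarrow d) -> C. Here that colimit is given
as a coproduct (disjoint union) of sets, so its cardinality is the
sum of the sizes of the summands.
Coproduct of sets with sizes: 10 + 10 + 3 + 6 + 11
= 40

40


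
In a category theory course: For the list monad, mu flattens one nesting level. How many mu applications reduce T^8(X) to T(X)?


Each application of mu: T^2 -> T removes one layer of nesting.
Starting at depth 8 (i.e., T^8(X)), we need to reach T(X).
Number of mu applications = 8 - 1 = 7

7


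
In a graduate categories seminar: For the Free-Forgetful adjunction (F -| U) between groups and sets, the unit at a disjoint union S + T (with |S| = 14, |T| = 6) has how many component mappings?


The unit eta_X: X -> U(F(X)) of the Free-Forgetful adjunction
maps each element of X to a generator of F(X). For X = S + T (disjoint
union in Set), |S + T| = |S| + |T|.
Total mappings = 14 + 6 = 20.

20


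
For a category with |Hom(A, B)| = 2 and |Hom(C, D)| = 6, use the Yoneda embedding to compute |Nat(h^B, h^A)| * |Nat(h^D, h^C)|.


By the Yoneda lemma, Nat(h^B, h^A) is isomorphic to Hom(A, B),
so |Nat(h^B, h^A)| = |Hom(A, B)| and |Nat(h^D, h^C)| = |Hom(C, D)|.
|Hom(A, B)| = 2, |Hom(C, D)| = 6.
|Nat(h^B, h^A) x Nat(h^D, h^C)| = 2 * 6 = 12

12


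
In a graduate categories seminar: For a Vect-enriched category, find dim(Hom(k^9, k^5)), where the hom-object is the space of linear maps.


In Vect-enriched categories, Hom(k^n, k^m) is the space of m x n matrices.
dim(Hom(k^9, k^5)) = 5 * 9 = 45

45


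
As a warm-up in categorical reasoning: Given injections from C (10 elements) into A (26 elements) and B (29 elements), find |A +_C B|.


The pushout A +_C B identifies the images of C in A and B.
|A +_C B| = |A| + |B| - |C| (for injections).
= 26 + 29 - 10 = 45

45


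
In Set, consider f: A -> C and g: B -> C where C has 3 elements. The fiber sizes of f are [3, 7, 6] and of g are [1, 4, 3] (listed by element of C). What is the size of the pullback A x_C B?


The pullback A x_C B consists of pairs (a, b) with f(a) = g(b).
For each element c in C, the fiber product has |f^-1(c)| * |g^-1(c)| elements.
Summing over C: 3 * 1 + 7 * 4 + 6 * 3
= 3 + 28 + 18 = 49

49


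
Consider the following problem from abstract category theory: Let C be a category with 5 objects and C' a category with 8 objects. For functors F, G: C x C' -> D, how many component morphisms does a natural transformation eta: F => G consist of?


A natural transformation eta: F => G assigns one component morphism per
object of the domain category.
The domain is the product category C x C', so
|Ob(C x C')| = |Ob(C)| * |Ob(C')| = 5 * 8 = 40.
Therefore eta has 40 component morphisms.

40


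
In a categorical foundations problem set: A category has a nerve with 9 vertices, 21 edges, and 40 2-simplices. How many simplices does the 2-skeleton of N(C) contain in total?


The 2-skeleton of the nerve N(C) consists of simplices in dimensions 0, 1, 2:
  |N(C)_0| = 9 (objects)
  |N(C)_1| = 21 (morphisms)
  |N(C)_2| = 40 (composable pairs)
Total = 9 + 21 + 40 = 70

70


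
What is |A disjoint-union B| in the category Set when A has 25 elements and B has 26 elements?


In Set, the coproduct A + B is the disjoint union.
|A + B| = |A| + |B| = 25 + 26 = 51

51


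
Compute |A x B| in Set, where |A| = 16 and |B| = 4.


In Set, the product A x B is the Cartesian product.
By the universal property, |A x B| = |A| * |B|.
|A x B| = 16 * 4 = 64

64


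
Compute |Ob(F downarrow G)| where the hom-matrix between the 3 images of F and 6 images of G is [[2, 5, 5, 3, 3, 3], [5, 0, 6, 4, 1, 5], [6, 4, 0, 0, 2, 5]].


Objects of (F downarrow G) are triples (a, b, h: F(a)->G(b)).
The count equals the sum of all entries in the hom-matrix.
sum(row 0) = 21
sum(row 1) = 21
sum(row 2) = 17
Grand total = 59

59


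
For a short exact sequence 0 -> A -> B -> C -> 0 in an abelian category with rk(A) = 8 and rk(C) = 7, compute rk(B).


For a short exact sequence 0 -> A -> B -> C -> 0,
rank is additive: rank(B) = rank(A) + rank(C).
rank(B) = 8 + 7 = 15

15


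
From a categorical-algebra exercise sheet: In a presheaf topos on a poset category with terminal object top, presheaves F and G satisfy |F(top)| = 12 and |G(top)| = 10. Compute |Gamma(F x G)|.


Global sections of a presheaf on a poset with terminal top satisfy
Gamma(H) ~ H(top). Presheaves admit pointwise products, so
(F x G)(top) = F(top) x G(top) (Cartesian product).
|Gamma(F x G)| = |F(top)| * |G(top)| = 12 * 10 = 120.

120


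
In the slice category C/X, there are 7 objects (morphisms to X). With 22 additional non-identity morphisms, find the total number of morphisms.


In the slice category C/X, objects are morphisms to X.
Identity morphisms: 7 (one per object of C/X).
Non-identity morphisms: 22.
Total = 7 + 22 = 29

29


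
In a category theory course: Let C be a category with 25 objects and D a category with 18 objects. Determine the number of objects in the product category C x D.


The product category C x D has objects that are pairs (c, d).
Number of pairs = |Ob(C)| * |Ob(D)| = 25 * 18 = 450

450


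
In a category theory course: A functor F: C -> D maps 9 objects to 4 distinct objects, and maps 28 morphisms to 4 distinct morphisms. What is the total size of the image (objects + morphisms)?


The image of F consists of distinct objects and distinct morphisms.
|Im(F)| on objects = 4
|Im(F)| on morphisms = 4
Total image cardinality = 4 + 4 = 8

8


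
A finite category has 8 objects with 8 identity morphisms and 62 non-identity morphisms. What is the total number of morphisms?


Each object has an identity morphism, giving 8 identities.
Adding the 62 non-identity morphisms:
Total = 8 + 62 = 70

70


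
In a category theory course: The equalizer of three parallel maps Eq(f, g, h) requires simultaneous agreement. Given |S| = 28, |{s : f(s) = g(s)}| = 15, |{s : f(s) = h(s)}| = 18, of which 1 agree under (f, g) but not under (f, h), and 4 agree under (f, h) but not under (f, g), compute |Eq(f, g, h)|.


Eq(f, g, h) is the triple-agreement set: points in S where all three
maps take the same value. Using inclusion-exclusion on the pairwise data:
Pair (f, g) agrees on 15 points; pair (f, h) on 18 points.
Points agreeing under (f, g) but not (f, h) = 1; under (f, h) but not (f, g) = 4.
Triple-agreement = agreement-in-(f, g) minus points that agree under (f, g) but not (f, h):
|Eq(f, g, h)| = 15 - 1 = 14
(cross-check via (f, h): 18 - 4 = 14.)

14


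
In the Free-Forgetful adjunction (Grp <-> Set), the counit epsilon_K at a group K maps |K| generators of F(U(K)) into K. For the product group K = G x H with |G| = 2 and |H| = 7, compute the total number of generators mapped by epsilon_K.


The counit epsilon_K: F(U(K)) -> K of the Free-Forgetful adjunction
maps |K| generators of F(U(K)) into K. For K = G x H (the product group),
|G x H| = |G| * |H|.
Total generators mapped = 2 * 7 = 14.

14


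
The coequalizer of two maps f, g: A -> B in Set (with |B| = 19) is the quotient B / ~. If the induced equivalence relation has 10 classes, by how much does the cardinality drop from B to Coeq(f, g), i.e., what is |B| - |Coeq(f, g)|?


The coequalizer Coeq(f, g) = B / ~ has one element per equivalence class.
|B| = 19, |Coeq(f, g)| = 10.
|B| - |Coeq(f, g)| = 19 - 10 = 9.

9


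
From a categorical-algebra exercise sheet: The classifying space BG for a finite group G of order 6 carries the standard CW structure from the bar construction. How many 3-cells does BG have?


In the bar-construction CW model of BG, the n-cells are indexed by
n-tuples [g_1|...|g_n] of non-identity elements of G (degenerate
simplices with some g_i = e do not contribute cells), so there are
(|G| - 1)^n n-cells.
For dim = 3 with |G| = 6:
cells = (6 - 1)^3 = 5^3 = 125

125


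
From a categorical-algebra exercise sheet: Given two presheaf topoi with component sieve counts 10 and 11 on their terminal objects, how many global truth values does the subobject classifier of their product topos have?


In a product of presheaf topoi E_1 x E_2, the subobject classifier
is Omega = Omega_1 x Omega_2 (componentwise), so
|Omega(top)| = |Omega_1(top_1)| * |Omega_2(top_2)|.
= 10 * 11 = 110.

110


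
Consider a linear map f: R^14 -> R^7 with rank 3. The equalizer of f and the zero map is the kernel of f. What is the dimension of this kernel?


The equalizer of f and the zero map is ker(f).
By the rank-nullity theorem: dim(ker(f)) = dim(domain) - rank(f).
dim(ker(f)) = 14 - 3 = 11

11


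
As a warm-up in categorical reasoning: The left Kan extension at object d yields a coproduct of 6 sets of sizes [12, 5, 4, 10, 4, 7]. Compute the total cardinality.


Pointwise, the left Kan extension (Lan_F H)(d) is the colimit, indexed
by the comma category (F downarrow d), of H composed with the
projection (F downarrow d) -> C. Here that colimit is given
as a coproduct (disjoint union) of sets, so its cardinality is the
sum of the sizes of the summands.
Coproduct of sets with sizes: 12 + 5 + 4 + 10 + 4 + 7
= 42

42


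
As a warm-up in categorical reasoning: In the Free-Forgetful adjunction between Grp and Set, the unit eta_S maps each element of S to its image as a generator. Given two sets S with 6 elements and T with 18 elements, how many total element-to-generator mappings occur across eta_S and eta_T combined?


The unit eta_X: X -> U(F(X)) of the Free-Forgetful adjunction
maps each element of X to a generator of F(X). For X = S + T (disjoint
union in Set), |S + T| = |S| + |T|.
Total mappings = 6 + 18 = 24.

24


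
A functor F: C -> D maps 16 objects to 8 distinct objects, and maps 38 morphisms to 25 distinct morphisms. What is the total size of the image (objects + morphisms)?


The image of F consists of distinct objects and distinct morphisms.
|Im(F)| on objects = 8
|Im(F)| on morphisms = 25
Total image cardinality = 8 + 25 = 33

33


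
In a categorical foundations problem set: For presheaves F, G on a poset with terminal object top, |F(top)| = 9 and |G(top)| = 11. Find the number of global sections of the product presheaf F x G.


Global sections of a presheaf on a poset with terminal top satisfy
Gamma(H) ~ H(top). Presheaves admit pointwise products, so
(F x G)(top) = F(top) x G(top) (Cartesian product).
|Gamma(F x G)| = |F(top)| * |G(top)| = 9 * 11 = 99.

99


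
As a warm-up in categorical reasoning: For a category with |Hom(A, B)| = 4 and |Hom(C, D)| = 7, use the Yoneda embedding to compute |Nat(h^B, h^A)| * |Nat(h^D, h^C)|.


By the Yoneda lemma, Nat(h^B, h^A) is isomorphic to Hom(A, B),
so |Nat(h^B, h^A)| = |Hom(A, B)| and |Nat(h^D, h^C)| = |Hom(C, D)|.
|Hom(A, B)| = 4, |Hom(C, D)| = 7.
|Nat(h^B, h^A) x Nat(h^D, h^C)| = 4 * 7 = 28

28


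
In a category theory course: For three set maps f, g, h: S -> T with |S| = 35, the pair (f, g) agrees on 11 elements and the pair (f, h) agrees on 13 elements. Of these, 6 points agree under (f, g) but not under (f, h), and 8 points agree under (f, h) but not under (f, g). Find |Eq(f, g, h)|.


Eq(f, g, h) is the triple-agreement set: points in S where all three
maps take the same value. Using inclusion-exclusion on the pairwise data:
Pair (f, g) agrees on 11 points; pair (f, h) on 13 points.
Points agreeing under (f, g) but not (f, h) = 6; under (f, h) but not (f, g) = 8.
Triple-agreement = agreement-in-(f, g) minus points that agree under (f, g) but not (f, h):
|Eq(f, g, h)| = 11 - 6 = 5
(cross-check via (f, h): 13 - 8 = 5.)

5


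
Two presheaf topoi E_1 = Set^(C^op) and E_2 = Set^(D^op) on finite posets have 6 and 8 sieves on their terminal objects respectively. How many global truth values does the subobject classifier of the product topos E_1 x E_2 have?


In a product of presheaf topoi E_1 x E_2, the subobject classifier
is Omega = Omega_1 x Omega_2 (componentwise), so
|Omega(top)| = |Omega_1(top_1)| * |Omega_2(top_2)|.
= 6 * 8 = 48.

48


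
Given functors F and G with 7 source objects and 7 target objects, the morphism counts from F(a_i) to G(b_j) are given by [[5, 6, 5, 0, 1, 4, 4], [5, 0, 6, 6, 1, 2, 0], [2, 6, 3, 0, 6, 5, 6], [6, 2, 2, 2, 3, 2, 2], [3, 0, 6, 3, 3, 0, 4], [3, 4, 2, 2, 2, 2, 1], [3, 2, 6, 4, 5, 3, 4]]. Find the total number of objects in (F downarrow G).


Objects of (F downarrow G) are triples (a, b, h: F(a)->G(b)).
The count equals the sum of all entries in the hom-matrix.
sum(row 0) = 25
sum(row 1) = 20
sum(row 2) = 28
sum(row 3) = 19
sum(row 4) = 19
sum(row 5) = 16
sum(row 6) = 27
Grand total = 154

154


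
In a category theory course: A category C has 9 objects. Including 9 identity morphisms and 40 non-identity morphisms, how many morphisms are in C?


Each object has an identity morphism, giving 9 identities.
Adding the 40 non-identity morphisms:
Total = 9 + 40 = 49

49


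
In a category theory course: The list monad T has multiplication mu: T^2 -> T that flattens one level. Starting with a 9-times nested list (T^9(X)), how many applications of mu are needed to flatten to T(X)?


Each application of mu: T^2 -> T removes one layer of nesting.
Starting at depth 9 (i.e., T^9(X)), we need to reach T(X).
Number of mu applications = 9 - 1 = 8

8


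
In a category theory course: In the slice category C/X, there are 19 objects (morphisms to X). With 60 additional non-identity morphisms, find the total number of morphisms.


In the slice category C/X, objects are morphisms to X.
Identity morphisms: 19 (one per object of C/X).
Non-identity morphisms: 60.
Total = 19 + 60 = 79

79


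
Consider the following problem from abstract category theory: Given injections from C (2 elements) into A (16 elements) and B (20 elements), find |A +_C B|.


The pushout A +_C B identifies the images of C in A and B.
|A +_C B| = |A| + |B| - |C| (for injections).
= 16 + 20 - 2 = 34

34


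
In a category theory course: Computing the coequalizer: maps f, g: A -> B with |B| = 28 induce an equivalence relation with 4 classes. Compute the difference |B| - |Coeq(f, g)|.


The coequalizer Coeq(f, g) = B / ~ has one element per equivalence class.
|B| = 28, |Coeq(f, g)| = 4.
|B| - |Coeq(f, g)| = 28 - 4 = 24.

24


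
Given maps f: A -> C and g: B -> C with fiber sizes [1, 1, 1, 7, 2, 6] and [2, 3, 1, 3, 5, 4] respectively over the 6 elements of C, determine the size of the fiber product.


The pullback A x_C B consists of pairs (a, b) with f(a) = g(b).
For each element c in C, the fiber product has |f^-1(c)| * |g^-1(c)| elements.
Summing over C: 1 * 2 + 1 * 3 + 1 * 1 + 7 * 3 + 2 * 5 + 6 * 4
= 2 + 3 + 1 + 21 + 10 + 24 = 61

61


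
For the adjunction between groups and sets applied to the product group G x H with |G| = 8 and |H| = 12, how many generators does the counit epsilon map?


The counit epsilon_K: F(U(K)) -> K of the Free-Forgetful adjunction
maps |K| generators of F(U(K)) into K. For K = G x H (the product group),
|G x H| = |G| * |H|.
Total generators mapped = 8 * 12 = 96.

96


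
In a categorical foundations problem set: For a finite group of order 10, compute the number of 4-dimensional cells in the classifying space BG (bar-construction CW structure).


In the bar-construction CW model of BG, the n-cells are indexed by
n-tuples [g_1|...|g_n] of non-identity elements of G (degenerate
simplices with some g_i = e do not contribute cells), so there are
(|G| - 1)^n n-cells.
For dim = 4 with |G| = 10:
cells = (10 - 1)^4 = 9^4 = 6561

6561


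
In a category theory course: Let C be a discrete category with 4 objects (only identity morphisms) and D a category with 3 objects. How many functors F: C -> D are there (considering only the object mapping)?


A functor from a discrete category C to D is determined by
where each object maps. Each of the 4 objects of C can map
to any of the 3 objects of D independently.
Number of functors = 3^4 = 81

81


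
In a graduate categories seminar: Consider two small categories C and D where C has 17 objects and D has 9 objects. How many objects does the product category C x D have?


The product category C x D has objects that are pairs (c, d).
Number of pairs = |Ob(C)| * |Ob(D)| = 17 * 9 = 153

153


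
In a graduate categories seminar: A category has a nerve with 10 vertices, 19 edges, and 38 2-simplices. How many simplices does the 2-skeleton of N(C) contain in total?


The 2-skeleton of the nerve N(C) consists of simplices in dimensions 0, 1, 2:
  |N(C)_0| = 10 (objects)
  |N(C)_1| = 19 (morphisms)
  |N(C)_2| = 38 (composable pairs)
Total = 10 + 19 + 38 = 67

67


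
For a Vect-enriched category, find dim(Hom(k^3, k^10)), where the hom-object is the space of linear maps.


In Vect-enriched categories, Hom(k^n, k^m) is the space of m x n matrices.
dim(Hom(k^3, k^10)) = 10 * 3 = 30

30


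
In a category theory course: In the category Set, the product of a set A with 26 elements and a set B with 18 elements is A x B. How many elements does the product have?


In Set, the product A x B is the Cartesian product.
By the universal property, |A x B| = |A| * |B|.
|A x B| = 26 * 18 = 468

468


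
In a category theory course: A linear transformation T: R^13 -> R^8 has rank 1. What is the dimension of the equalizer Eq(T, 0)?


The equalizer of f and the zero map is ker(f).
By the rank-nullity theorem: dim(ker(f)) = dim(domain) - rank(f).
dim(ker(f)) = 13 - 1 = 12

12


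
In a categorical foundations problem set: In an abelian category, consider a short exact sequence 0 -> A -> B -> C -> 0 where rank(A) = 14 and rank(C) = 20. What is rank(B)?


For a short exact sequence 0 -> A -> B -> C -> 0,
rank is additive: rank(B) = rank(A) + rank(C).
rank(B) = 14 + 20 = 34

34


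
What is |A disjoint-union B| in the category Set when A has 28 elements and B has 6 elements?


In Set, the coproduct A + B is the disjoint union.
|A + B| = |A| + |B| = 28 + 6 = 34

34


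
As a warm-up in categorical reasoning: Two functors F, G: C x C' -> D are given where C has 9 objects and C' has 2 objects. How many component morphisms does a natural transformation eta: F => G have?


A natural transformation eta: F => G assigns one component morphism per
object of the domain category.
The domain is the product category C x C', so
|Ob(C x C')| = |Ob(C)| * |Ob(C')| = 9 * 2 = 18.
Therefore eta has 18 component morphisms.

18


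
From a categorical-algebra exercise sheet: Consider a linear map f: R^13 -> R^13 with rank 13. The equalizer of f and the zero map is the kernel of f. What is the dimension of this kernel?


The equalizer of f and the zero map is ker(f).
By the rank-nullity theorem: dim(ker(f)) = dim(domain) - rank(f).
dim(ker(f)) = 13 - 13 = 0

0


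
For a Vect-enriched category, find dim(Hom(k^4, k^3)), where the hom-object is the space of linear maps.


In Vect-enriched categories, Hom(k^n, k^m) is the space of m x n matrices.
dim(Hom(k^4, k^3)) = 3 * 4 = 12

12


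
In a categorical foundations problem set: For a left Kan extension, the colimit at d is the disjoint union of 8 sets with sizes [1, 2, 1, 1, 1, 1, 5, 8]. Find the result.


Pointwise, the left Kan extension (Lan_F H)(d) is the colimit, indexed
by the comma category (F downarrow d), of H composed with the
projection (F downarrow d) -> C. Here that colimit is given
as a coproduct (disjoint union) of sets, so its cardinality is the
sum of the sizes of the summands.
Coproduct of sets with sizes: 1 + 2 + 1 + 1 + 1 + 1 + 5 + 8
= 20

20


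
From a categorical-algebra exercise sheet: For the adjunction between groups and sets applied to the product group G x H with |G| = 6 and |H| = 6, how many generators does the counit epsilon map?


The counit epsilon_K: F(U(K)) -> K of the Free-Forgetful adjunction
maps |K| generators of F(U(K)) into K. For K = G x H (the product group),
|G x H| = |G| * |H|.
Total generators mapped = 6 * 6 = 36.

36


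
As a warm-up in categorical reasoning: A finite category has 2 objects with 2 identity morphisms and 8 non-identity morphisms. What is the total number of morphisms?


Each object has an identity morphism, giving 2 identities.
Adding the 8 non-identity morphisms:
Total = 2 + 8 = 10

10


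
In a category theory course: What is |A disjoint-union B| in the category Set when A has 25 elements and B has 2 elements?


In Set, the coproduct A + B is the disjoint union.
|A + B| = |A| + |B| = 25 + 2 = 27

27


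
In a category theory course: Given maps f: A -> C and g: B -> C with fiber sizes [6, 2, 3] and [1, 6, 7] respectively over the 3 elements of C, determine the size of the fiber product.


The pullback A x_C B consists of pairs (a, b) with f(a) = g(b).
For each element c in C, the fiber product has |f^-1(c)| * |g^-1(c)| elements.
Summing over C: 6 * 1 + 2 * 6 + 3 * 7
= 6 + 12 + 21 = 39

39


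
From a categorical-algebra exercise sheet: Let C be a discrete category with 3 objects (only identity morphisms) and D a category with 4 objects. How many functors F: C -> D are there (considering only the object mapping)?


A functor from a discrete category C to D is determined by
where each object maps. Each of the 3 objects of C can map
to any of the 4 objects of D independently.
Number of functors = 4^3 = 64

64


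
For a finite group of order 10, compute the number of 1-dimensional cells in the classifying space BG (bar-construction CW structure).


In the bar-construction CW model of BG, the n-cells are indexed by
n-tuples [g_1|...|g_n] of non-identity elements of G (degenerate
simplices with some g_i = e do not contribute cells), so there are
(|G| - 1)^n n-cells.
For dim = 1 with |G| = 10:
cells = (10 - 1)^1 = 9^1 = 9

9


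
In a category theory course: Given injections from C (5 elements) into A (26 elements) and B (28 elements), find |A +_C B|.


The pushout A +_C B identifies the images of C in A and B.
|A +_C B| = |A| + |B| - |C| (for injections).
= 26 + 28 - 5 = 49

49


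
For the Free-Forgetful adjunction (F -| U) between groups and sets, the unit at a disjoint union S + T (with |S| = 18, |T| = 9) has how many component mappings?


The unit eta_X: X -> U(F(X)) of the Free-Forgetful adjunction
maps each element of X to a generator of F(X). For X = S + T (disjoint
union in Set), |S + T| = |S| + |T|.
Total mappings = 18 + 9 = 27.

27


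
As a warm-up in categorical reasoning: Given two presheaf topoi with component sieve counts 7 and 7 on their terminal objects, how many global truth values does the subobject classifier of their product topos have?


In a product of presheaf topoi E_1 x E_2, the subobject classifier
is Omega = Omega_1 x Omega_2 (componentwise), so
|Omega(top)| = |Omega_1(top_1)| * |Omega_2(top_2)|.
= 7 * 7 = 49.

49


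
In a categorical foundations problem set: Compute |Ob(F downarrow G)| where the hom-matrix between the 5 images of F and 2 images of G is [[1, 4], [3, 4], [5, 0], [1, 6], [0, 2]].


Objects of (F downarrow G) are triples (a, b, h: F(a)->G(b)).
The count equals the sum of all entries in the hom-matrix.
sum(row 0) = 5
sum(row 1) = 7
sum(row 2) = 5
sum(row 3) = 7
sum(row 4) = 2
Grand total = 26

26


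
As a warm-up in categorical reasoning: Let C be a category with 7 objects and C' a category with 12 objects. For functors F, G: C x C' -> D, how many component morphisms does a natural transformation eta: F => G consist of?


A natural transformation eta: F => G assigns one component morphism per
object of the domain category.
The domain is the product category C x C', so
|Ob(C x C')| = |Ob(C)| * |Ob(C')| = 7 * 12 = 84.
Therefore eta has 84 component morphisms.

84


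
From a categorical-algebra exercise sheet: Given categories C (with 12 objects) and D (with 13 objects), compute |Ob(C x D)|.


The product category C x D has objects that are pairs (c, d).
Number of pairs = |Ob(C)| * |Ob(D)| = 12 * 13 = 156

156


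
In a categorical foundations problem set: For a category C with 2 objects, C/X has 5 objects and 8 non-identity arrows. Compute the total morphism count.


In the slice category C/X, objects are morphisms to X.
Identity morphisms: 5 (one per object of C/X).
Non-identity morphisms: 8.
Total = 5 + 8 = 13

13


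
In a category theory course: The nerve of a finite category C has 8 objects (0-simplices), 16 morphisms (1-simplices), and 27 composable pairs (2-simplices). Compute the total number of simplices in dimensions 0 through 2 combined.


The 2-skeleton of the nerve N(C) consists of simplices in dimensions 0, 1, 2:
  |N(C)_0| = 8 (objects)
  |N(C)_1| = 16 (morphisms)
  |N(C)_2| = 27 (composable pairs)
Total = 8 + 16 + 27 = 51

51


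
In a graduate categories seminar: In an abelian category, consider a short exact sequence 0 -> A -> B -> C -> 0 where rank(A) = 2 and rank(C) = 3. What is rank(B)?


For a short exact sequence 0 -> A -> B -> C -> 0,
rank is additive: rank(B) = rank(A) + rank(C).
rank(B) = 2 + 3 = 5

5


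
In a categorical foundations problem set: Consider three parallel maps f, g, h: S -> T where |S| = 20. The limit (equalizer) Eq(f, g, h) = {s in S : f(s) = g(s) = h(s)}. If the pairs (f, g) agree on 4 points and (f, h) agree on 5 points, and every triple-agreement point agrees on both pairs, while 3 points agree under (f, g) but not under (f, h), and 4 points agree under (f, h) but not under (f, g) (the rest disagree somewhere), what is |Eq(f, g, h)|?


Eq(f, g, h) is the triple-agreement set: points in S where all three
maps take the same value. Using inclusion-exclusion on the pairwise data:
Pair (f, g) agrees on 4 points; pair (f, h) on 5 points.
Points agreeing under (f, g) but not (f, h) = 3; under (f, h) but not (f, g) = 4.
Triple-agreement = agreement-in-(f, g) minus points that agree under (f, g) but not (f, h):
|Eq(f, g, h)| = 4 - 3 = 1
(cross-check via (f, h): 5 - 4 = 1.)

1
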